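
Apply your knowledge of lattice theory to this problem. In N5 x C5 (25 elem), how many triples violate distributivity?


Distributive law: a ^ (b v c) = (a ^ b) v (a ^ c).
Check all 25^3 = 15625 ordered triples (a,b,c).
  e.g. a=(b,0), b=(a,0), c=(c,0): lhs=(b,0) != rhs=(a,0)
  e.g. a=(b,0), b=(a,0), c=(c,1): lhs=(b,0) != rhs=(a,0)
Total violating triples: 250


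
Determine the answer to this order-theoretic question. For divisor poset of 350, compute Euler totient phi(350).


phi(n) = n * prod_{p|n} (1 - 1/p).
Prime divisors of 350: [2, 5, 7]
phi(350) = 350 * (1 - 1/2) * (1 - 1/5) * (1 - 1/7)
phi(350) = 120


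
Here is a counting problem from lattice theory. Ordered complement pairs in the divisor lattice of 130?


Complement pair (a,b): a meet b = bottom, a join b = top.
Here: gcd(a,b)=1 and lcm(a,b)=130, i.e. a*b=130 with a,b coprime.
Pairs found: (1,130), (2,65), (5,26), (10,13), ... (4 more)
Total ordered pairs: 8


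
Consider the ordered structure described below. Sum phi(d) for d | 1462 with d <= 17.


Divisors of 1462 up to 17: [1, 2, 17]
phi values: [1, 1, 16]
Sum = 18


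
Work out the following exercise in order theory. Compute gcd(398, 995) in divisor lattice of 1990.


In a divisor lattice, meet = gcd (greatest common divisor).
By Euclidean algorithm or factoring: gcd(398,995) = 199


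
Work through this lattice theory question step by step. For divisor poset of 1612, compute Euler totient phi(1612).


phi(n) = n * prod_{p|n} (1 - 1/p).
Prime divisors of 1612: [2, 13, 31]
phi(1612) = 1612 * (1 - 1/2) * (1 - 1/13) * (1 - 1/31)
phi(1612) = 720


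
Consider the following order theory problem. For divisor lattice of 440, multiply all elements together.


Divisors of 440: [1, 2, 4, 5, 8, 10, 11, 20, 22, 40, 44, 55, 88, 110, 220, 440]
Product = n^(d(n)/2) = 440^(16/2)
Product = 1404822362521600000000


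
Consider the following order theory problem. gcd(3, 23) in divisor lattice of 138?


Meet=gcd.
gcd(3,23)=1


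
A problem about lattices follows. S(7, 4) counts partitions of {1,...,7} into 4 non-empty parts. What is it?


S(n,k) = k*S(n-1,k) + S(n-1,k-1).
S(6,4) = 65, S(6,3) = 90
S(7,4) = 4*65 + 90 = 260 + 90
S(7,4) = 350


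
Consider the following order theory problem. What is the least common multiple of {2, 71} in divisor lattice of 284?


In a divisor lattice, join = lcm (least common multiple).
Compute lcm iteratively: start with first element, then lcm(current, next).
Elements: [2, 71]
lcm(2,71) = 142
Final lcm = 142


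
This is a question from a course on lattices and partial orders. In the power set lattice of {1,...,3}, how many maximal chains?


A maximal chain goes from the minimum element to a maximal element via cover relations.
Counting all min-to-max paths in the cover graph.
Total maximal chains: 6


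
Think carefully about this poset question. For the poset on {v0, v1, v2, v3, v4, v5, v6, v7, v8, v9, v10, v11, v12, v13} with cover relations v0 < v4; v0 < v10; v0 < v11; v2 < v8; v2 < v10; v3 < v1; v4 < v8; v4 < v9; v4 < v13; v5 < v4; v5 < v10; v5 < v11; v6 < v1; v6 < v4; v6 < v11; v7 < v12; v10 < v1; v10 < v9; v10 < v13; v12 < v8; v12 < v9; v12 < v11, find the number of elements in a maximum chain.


A chain is a totally ordered subset; we count the number of elements in a maximum chain.
Compute, for each element x, the size of the longest chain ending at x:
  v0: 1
  v2: 1
  v3: 1
  v5: 1
  v6: 1
  v7: 1
  ...
A maximum chain: v0 < v10 < v1
Number of elements in the longest chain: 3


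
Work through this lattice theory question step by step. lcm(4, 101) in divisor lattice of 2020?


Join=lcm.
gcd(4,101)=1
lcm=404


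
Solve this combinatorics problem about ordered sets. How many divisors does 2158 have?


Divisors of 2158: [1, 2, 13, 26, 83, 166, 1079, 2158]
Count: 8


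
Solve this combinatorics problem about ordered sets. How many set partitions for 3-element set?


B(n) = number of set partitions of an n-element set.
B(n) satisfies the recurrence: B(n+1) = sum_k C(n,k)*B(k).
B(3) = 5


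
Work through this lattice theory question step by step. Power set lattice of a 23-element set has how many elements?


Power set = 2^n.
2^23 = 8388608


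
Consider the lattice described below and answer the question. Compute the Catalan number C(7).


C(n) = C(2n, n) / (n+1).
C(14, 7) = 3432
C(7) = 3432 / 8 = 429


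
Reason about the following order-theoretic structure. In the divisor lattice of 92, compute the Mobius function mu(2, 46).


In a divisor lattice, mu(a,b) = mu(b/a) where mu is the classical Mobius function.
b/a = 46/2 = 23
Prime factorization of 23: primes [23]
23 is squarefree with 1 prime factor(s), so mu(23) = (-1)^1 = -1


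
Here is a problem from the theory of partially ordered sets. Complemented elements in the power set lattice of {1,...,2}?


An element a is complemented if some b has a meet b = bottom, a join b = top.
every subset A has complement S\A, so all elements are complemented.
Complemented elements: {}, {1}, {2}, {1,2}
Count: 4


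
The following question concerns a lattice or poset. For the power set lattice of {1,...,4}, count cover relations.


A cover relation a -< b holds when a < b with no c strictly between.
Cover relations:
  {} -< {1}
  {} -< {2}
  {} -< {3}
  {} -< {4}
  {1} -< {1,2}
  {1} -< {1,3}
  {1} -< {1,4}
  {2} -< {1,2}
  ...24 more
Total: 32


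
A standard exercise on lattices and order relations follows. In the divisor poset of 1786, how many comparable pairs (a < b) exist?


A comparable pair {a,b} has a < b or b < a in the order.
Count unordered pairs where one element is strictly below the other.
Examples: {1,2}, {1,19}, {1,38}, {1,47}, ...
Total comparable pairs: 19


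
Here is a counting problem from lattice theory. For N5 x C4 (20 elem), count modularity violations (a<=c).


Modular law: if a <= c then a v (b ^ c) = (a v b) ^ c.
Check all triples (a,b,c) with a <= c among 20 elements.
  e.g. a=(a,0), b=(c,0), c=(b,0): lhs=(a,0) != rhs=(b,0)
  e.g. a=(a,0), b=(c,1), c=(b,0): lhs=(a,0) != rhs=(b,0)
Total violating triples: 40


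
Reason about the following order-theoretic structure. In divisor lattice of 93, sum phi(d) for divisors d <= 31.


Divisors of 93 up to 31: [1, 3, 31]
phi values: [1, 2, 30]
Sum = 33


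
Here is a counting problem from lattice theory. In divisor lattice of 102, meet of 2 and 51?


In a divisor lattice, meet = gcd (greatest common divisor).
By Euclidean algorithm or factoring: gcd(2,51) = 1


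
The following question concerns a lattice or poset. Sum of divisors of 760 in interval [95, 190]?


Interval [95,190] in divisors of 760: [95, 190]
Sum = 285


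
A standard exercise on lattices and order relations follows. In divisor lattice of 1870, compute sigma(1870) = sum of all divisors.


sigma(n) = sum of divisors.
Divisors of 1870: [1, 2, 5, 10, 11, 17, 22, 34, 55, 85, 110, 170, 187, 374, 935, 1870]
Sum = 3888


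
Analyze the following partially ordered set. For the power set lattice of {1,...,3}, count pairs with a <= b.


The order relation is {(a,b) : a <= b}, reflexive so it includes (a,a).
Examples: ({},{}), ({},{1,2}), ({},{1,2,3}), ({},{1,3}), ({},{1}), ...
Total ordered pairs: 27


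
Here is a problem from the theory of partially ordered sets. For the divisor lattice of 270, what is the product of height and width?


Height = length of longest chain minus 1; width = size of largest antichain.
A maximum chain: 1 | 5 | 15 | 45 | 135 | 270  (height 5).
A maximum antichain: {6, 9, 10, 15}  (width 4).
Product = 5 * 4 = 20


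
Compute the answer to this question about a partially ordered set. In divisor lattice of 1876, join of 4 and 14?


In a divisor lattice, join = lcm (least common multiple).
gcd(4,14) = 2
lcm(4,14) = 4*14/gcd = 56/2 = 28


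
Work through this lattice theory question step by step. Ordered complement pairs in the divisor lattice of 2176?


Complement pair (a,b): a meet b = bottom, a join b = top.
Here: gcd(a,b)=1 and lcm(a,b)=2176, i.e. a*b=2176 with a,b coprime.
Pairs found: (1,2176), (17,128), (128,17), (2176,1)
Total ordered pairs: 4


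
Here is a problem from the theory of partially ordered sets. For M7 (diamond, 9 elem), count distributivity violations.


Distributive law: a ^ (b v c) = (a ^ b) v (a ^ c).
Check all 9^3 = 729 ordered triples (a,b,c).
  e.g. a=a1, b=a2, c=a3: lhs=a1 != rhs=0
  e.g. a=a1, b=a2, c=a4: lhs=a1 != rhs=0
Total violating triples: 210


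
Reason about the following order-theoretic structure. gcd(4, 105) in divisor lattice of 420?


Meet=gcd.
gcd(4,105)=1


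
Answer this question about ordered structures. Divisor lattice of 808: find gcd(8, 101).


In a divisor lattice, meet = gcd (greatest common divisor).
By Euclidean algorithm or factoring: gcd(8,101) = 1


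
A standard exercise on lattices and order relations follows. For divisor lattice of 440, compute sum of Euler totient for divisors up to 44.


Divisors of 440 up to 44: [1, 2, 4, 5, 8, 10, 11, 20, 22, 40, 44]
phi values: [1, 1, 2, 4, 4, 4, 10, 8, 10, 16, 20]
Sum = 80


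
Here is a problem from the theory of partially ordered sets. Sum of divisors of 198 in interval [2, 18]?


Interval [2,18] in divisors of 198: [2, 6, 18]
Sum = 26


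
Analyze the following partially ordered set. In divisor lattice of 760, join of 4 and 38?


In a divisor lattice, join = lcm (least common multiple).
gcd(4,38) = 2
lcm(4,38) = 4*38/gcd = 152/2 = 76


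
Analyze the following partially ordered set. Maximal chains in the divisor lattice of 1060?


A maximal chain goes from the minimum element to a maximal element via cover relations.
Counting all min-to-max paths in the cover graph.
Total maximal chains: 12


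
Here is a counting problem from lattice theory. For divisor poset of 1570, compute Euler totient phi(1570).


phi(n) = n * prod_{p|n} (1 - 1/p).
Prime divisors of 1570: [2, 5, 157]
phi(1570) = 1570 * (1 - 1/2) * (1 - 1/5) * (1 - 1/157)
phi(1570) = 624


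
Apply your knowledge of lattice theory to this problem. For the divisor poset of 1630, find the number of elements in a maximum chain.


A chain is a totally ordered subset; we count the number of elements in a maximum chain.
Compute, for each element x, the size of the longest chain ending at x:
  1: 1
  2: 2
  5: 2
  163: 2
  10: 3
  326: 3
  ...
A maximum chain: 1 < 2 < 10 < 1630
Number of elements in the longest chain: 4


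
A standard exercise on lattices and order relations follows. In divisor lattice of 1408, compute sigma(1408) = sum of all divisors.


sigma(n) = sum of divisors.
Divisors of 1408: [1, 2, 4, 8, 11, 16, 22, 32, 44, 64, 88, 128, 176, 352, 704, 1408]
Sum = 3060


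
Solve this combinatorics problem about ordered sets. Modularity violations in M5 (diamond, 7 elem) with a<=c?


Modular law: if a <= c then a v (b ^ c) = (a v b) ^ c.
Check all triples (a,b,c) with a <= c among 7 elements.
This lattice is modular (diamonds M_m and their chain-products are modular).
Total violating triples: 0


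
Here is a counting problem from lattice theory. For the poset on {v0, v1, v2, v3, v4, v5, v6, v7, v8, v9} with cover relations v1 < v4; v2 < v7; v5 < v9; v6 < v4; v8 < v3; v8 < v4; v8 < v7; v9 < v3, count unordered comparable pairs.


A comparable pair {a,b} has a < b or b < a in the order.
Count unordered pairs where one element is strictly below the other.
Examples: {v1,v4}, {v2,v7}, {v3,v5}, {v3,v8}, ...
Total comparable pairs: 9


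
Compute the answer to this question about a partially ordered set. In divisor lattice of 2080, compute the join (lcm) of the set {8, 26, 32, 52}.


In a divisor lattice, join = lcm (least common multiple).
Compute lcm iteratively: start with first element, then lcm(current, next).
Elements: [8, 26, 32, 52]
lcm(8,26) = 104
lcm(104,32) = 416
lcm(416,52) = 416
Final lcm = 416


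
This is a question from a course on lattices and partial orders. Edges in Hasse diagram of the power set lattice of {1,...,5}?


A cover relation a -< b holds when a < b with no c strictly between.
Cover relations:
  {} -< {1}
  {} -< {2}
  {} -< {3}
  {} -< {4}
  {} -< {5}
  {1} -< {1,2}
  {1} -< {1,3}
  {1} -< {1,4}
  ...72 more
Total: 80


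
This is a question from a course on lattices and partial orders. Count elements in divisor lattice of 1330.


Divisors of 1330: [1, 2, 5, 7, 10, 14, 19, 35, 38, 70, 95, 133, 190, 266, 665, 1330]
Count: 16


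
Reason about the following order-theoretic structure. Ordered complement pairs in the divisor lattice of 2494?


Complement pair (a,b): a meet b = bottom, a join b = top.
Here: gcd(a,b)=1 and lcm(a,b)=2494, i.e. a*b=2494 with a,b coprime.
Pairs found: (1,2494), (2,1247), (29,86), (43,58), ... (4 more)
Total ordered pairs: 8


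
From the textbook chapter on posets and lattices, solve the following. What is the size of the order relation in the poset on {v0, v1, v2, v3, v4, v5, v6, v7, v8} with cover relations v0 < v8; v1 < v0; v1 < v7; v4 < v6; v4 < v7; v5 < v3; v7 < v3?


The order relation is {(a,b) : a <= b}, reflexive so it includes (a,a).
Examples: (v0,v0), (v0,v8), (v1,v0), (v1,v1), (v1,v3), ...
Total ordered pairs: 19


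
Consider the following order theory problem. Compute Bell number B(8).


B(n) = number of set partitions of an n-element set.
B(n) satisfies the recurrence: B(n+1) = sum_k C(n,k)*B(k).
B(8) = 4140


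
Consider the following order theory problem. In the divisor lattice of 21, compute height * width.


Height = length of longest chain minus 1; width = size of largest antichain.
A maximum chain: 1 | 7 | 21  (height 2).
A maximum antichain: {3, 7}  (width 2).
Product = 2 * 2 = 4


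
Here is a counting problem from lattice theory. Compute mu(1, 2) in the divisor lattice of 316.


In a divisor lattice, mu(a,b) = mu(b/a) where mu is the classical Mobius function.
b/a = 2/1 = 2
Prime factorization of 2: primes [2]
2 is squarefree with 1 prime factor(s), so mu(2) = (-1)^1 = -1


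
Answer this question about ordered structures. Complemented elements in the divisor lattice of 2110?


An element a is complemented if some b has a meet b = bottom, a join b = top.
a is complemented iff gcd(a, n/a)=1, i.e. a is a unitary divisor of 2110.
Complemented elements: 1, 2, 5, 10, 211, 422, ... (2 more)
Count: 8


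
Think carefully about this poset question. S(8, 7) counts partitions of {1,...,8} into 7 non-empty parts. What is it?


S(n,k) = k*S(n-1,k) + S(n-1,k-1).
S(7,7) = 1, S(7,6) = 21
S(8,7) = 7*1 + 21 = 7 + 21
S(8,7) = 28


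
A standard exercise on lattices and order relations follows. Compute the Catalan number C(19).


C(n) = C(2n, n) / (n+1).
C(38, 19) = 35345263800
C(19) = 35345263800 / 20 = 1767263190


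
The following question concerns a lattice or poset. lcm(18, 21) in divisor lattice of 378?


Join=lcm.
gcd(18,21)=3
lcm=126


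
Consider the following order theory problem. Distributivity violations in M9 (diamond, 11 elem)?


Distributive law: a ^ (b v c) = (a ^ b) v (a ^ c).
Check all 11^3 = 1331 ordered triples (a,b,c).
  e.g. a=a1, b=a2, c=a3: lhs=a1 != rhs=0
  e.g. a=a1, b=a2, c=a4: lhs=a1 != rhs=0
Total violating triples: 504


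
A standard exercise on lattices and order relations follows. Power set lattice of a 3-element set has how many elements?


Power set = 2^n.
2^3 = 8


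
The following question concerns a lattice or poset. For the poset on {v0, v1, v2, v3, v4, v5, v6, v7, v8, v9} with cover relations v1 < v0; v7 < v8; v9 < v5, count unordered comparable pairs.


A comparable pair {a,b} has a < b or b < a in the order.
Count unordered pairs where one element is strictly below the other.
Examples: {v0,v1}, {v5,v9}, {v7,v8}
Total comparable pairs: 3


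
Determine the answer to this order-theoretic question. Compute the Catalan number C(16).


C(n) = C(2n, n) / (n+1).
C(32, 16) = 601080390
C(16) = 601080390 / 17 = 35357670


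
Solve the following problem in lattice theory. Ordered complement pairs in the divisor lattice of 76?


Complement pair (a,b): a meet b = bottom, a join b = top.
Here: gcd(a,b)=1 and lcm(a,b)=76, i.e. a*b=76 with a,b coprime.
Pairs found: (1,76), (4,19), (19,4), (76,1)
Total ordered pairs: 4


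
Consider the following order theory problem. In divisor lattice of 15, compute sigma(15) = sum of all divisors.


sigma(n) = sum of divisors.
Divisors of 15: [1, 3, 5, 15]
Sum = 24


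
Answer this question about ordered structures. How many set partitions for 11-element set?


B(n) = number of set partitions of an n-element set.
B(n) satisfies the recurrence: B(n+1) = sum_k C(n,k)*B(k).
B(11) = 678570


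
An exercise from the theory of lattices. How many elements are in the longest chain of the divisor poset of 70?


A chain is a totally ordered subset; we count the number of elements in a maximum chain.
Compute, for each element x, the size of the longest chain ending at x:
  1: 1
  2: 2
  5: 2
  7: 2
  10: 3
  14: 3
  ...
A maximum chain: 1 < 2 < 10 < 70
Number of elements in the longest chain: 4


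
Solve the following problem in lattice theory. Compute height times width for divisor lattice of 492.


Height = length of longest chain minus 1; width = size of largest antichain.
A maximum chain: 1 | 41 | 123 | 246 | 492  (height 4).
A maximum antichain: {4, 6, 82, 123}  (width 4).
Product = 4 * 4 = 16


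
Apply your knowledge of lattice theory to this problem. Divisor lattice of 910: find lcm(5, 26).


In a divisor lattice, join = lcm (least common multiple).
gcd(5,26) = 1
lcm(5,26) = 5*26/gcd = 130/1 = 130


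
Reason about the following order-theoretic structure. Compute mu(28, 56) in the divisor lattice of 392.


In a divisor lattice, mu(a,b) = mu(b/a) where mu is the classical Mobius function.
b/a = 56/28 = 2
Prime factorization of 2: primes [2]
2 is squarefree with 1 prime factor(s), so mu(2) = (-1)^1 = -1


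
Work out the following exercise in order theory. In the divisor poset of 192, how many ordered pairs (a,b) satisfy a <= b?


The order relation is {(a,b) : a <= b}, reflexive so it includes (a,a).
Examples: (1,1), (1,12), (1,16), (1,192), (1,2), ...
Total ordered pairs: 84


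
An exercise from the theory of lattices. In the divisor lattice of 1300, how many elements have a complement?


An element a is complemented if some b has a meet b = bottom, a join b = top.
a is complemented iff gcd(a, n/a)=1, i.e. a is a unitary divisor of 1300.
Complemented elements: 1, 4, 13, 25, 52, 100, ... (2 more)
Count: 8


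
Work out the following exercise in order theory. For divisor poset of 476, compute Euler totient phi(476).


phi(n) = n * prod_{p|n} (1 - 1/p).
Prime divisors of 476: [2, 7, 17]
phi(476) = 476 * (1 - 1/2) * (1 - 1/7) * (1 - 1/17)
phi(476) = 192


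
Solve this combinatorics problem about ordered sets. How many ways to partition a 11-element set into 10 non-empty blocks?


S(n,k) = k*S(n-1,k) + S(n-1,k-1).
S(10,10) = 1, S(10,9) = 45
S(11,10) = 10*1 + 45 = 10 + 45
S(11,10) = 55


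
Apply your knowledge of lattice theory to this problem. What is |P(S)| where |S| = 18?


Power set = 2^n.
2^18 = 262144


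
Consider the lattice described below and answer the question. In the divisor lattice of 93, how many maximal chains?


A maximal chain goes from the minimum element to a maximal element via cover relations.
Counting all min-to-max paths in the cover graph.
Total maximal chains: 2


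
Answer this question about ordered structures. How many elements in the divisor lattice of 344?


Divisors of 344: [1, 2, 4, 8, 43, 86, 172, 344]
Count: 8


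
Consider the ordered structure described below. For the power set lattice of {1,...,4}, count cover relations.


A cover relation a -< b holds when a < b with no c strictly between.
Cover relations:
  {} -< {1}
  {} -< {2}
  {} -< {3}
  {} -< {4}
  {1} -< {1,2}
  {1} -< {1,3}
  {1} -< {1,4}
  {2} -< {1,2}
  ...24 more
Total: 32


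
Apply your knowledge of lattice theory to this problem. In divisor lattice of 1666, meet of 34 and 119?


In a divisor lattice, meet = gcd (greatest common divisor).
By Euclidean algorithm or factoring: gcd(34,119) = 17


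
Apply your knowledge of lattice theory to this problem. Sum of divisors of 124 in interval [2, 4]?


Interval [2,4] in divisors of 124: [2, 4]
Sum = 6


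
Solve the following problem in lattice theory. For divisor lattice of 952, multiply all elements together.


Divisors of 952: [1, 2, 4, 7, 8, 14, 17, 28, 34, 56, 68, 119, 136, 238, 476, 952]
Product = n^(d(n)/2) = 952^(16/2)
Product = 674676505885957534253056


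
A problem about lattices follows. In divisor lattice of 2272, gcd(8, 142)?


Meet=gcd.
gcd(8,142)=2


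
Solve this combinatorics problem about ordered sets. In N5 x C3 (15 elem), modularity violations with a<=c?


Modular law: if a <= c then a v (b ^ c) = (a v b) ^ c.
Check all triples (a,b,c) with a <= c among 15 elements.
  e.g. a=(a,0), b=(c,0), c=(b,0): lhs=(a,0) != rhs=(b,0)
  e.g. a=(a,0), b=(c,1), c=(b,0): lhs=(a,0) != rhs=(b,0)
Total violating triples: 18


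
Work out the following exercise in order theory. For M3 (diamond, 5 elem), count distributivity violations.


Distributive law: a ^ (b v c) = (a ^ b) v (a ^ c).
Check all 5^3 = 125 ordered triples (a,b,c).
  e.g. a=a1, b=a2, c=a3: lhs=a1 != rhs=0
  e.g. a=a1, b=a3, c=a2: lhs=a1 != rhs=0
Total violating triples: 6


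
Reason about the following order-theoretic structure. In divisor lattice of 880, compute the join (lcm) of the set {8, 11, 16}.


In a divisor lattice, join = lcm (least common multiple).
Compute lcm iteratively: start with first element, then lcm(current, next).
Elements: [8, 11, 16]
lcm(8,11) = 88
lcm(88,16) = 176
Final lcm = 176


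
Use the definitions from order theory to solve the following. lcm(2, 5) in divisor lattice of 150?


Join=lcm.
gcd(2,5)=1
lcm=10


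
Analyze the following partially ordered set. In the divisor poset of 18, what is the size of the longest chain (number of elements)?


A chain is a totally ordered subset; we count the number of elements in a maximum chain.
Compute, for each element x, the size of the longest chain ending at x:
  1: 1
  2: 2
  3: 2
  9: 3
  6: 3
  18: 4
A maximum chain: 1 < 2 < 6 < 18
Number of elements in the longest chain: 4


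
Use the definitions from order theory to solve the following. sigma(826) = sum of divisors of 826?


sigma(n) = sum of divisors.
Divisors of 826: [1, 2, 7, 14, 59, 118, 413, 826]
Sum = 1440


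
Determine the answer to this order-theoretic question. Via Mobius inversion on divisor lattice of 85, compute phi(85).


phi(n) = n * prod_{p|n} (1 - 1/p).
Prime divisors of 85: [5, 17]
phi(85) = 85 * (1 - 1/5) * (1 - 1/17)
phi(85) = 64


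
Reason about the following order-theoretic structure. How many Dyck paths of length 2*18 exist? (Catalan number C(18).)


C(n) = C(2n, n) / (n+1).
C(36, 18) = 9075135300
C(18) = 9075135300 / 19 = 477638700


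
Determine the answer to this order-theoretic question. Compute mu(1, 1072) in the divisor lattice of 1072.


In a divisor lattice, mu(a,b) = mu(b/a) where mu is the classical Mobius function.
b/a = 1072/1 = 1072
Prime factorization of 1072: primes [2, 67]
1072 is not squarefree, so mu(1072) = 0


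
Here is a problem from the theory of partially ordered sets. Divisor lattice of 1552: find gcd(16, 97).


In a divisor lattice, meet = gcd (greatest common divisor).
By Euclidean algorithm or factoring: gcd(16,97) = 1


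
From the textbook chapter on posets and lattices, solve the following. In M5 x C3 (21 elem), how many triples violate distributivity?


Distributive law: a ^ (b v c) = (a ^ b) v (a ^ c).
Check all 21^3 = 9261 ordered triples (a,b,c).
  e.g. a=(a1,0), b=(a2,0), c=(a3,0): lhs=(a1,0) != rhs=(0,0)
  e.g. a=(a1,0), b=(a2,0), c=(a3,1): lhs=(a1,0) != rhs=(0,0)
Total violating triples: 1620


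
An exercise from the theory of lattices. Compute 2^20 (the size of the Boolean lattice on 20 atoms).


Power set = 2^n.
2^20 = 1048576


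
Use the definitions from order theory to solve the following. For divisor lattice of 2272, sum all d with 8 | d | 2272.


Interval [8,2272] in divisors of 2272: [8, 16, 32, 568, 1136, 2272]
Sum = 4032


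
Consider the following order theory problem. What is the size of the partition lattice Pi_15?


B(n) = number of set partitions of an n-element set.
B(n) satisfies the recurrence: B(n+1) = sum_k C(n,k)*B(k).
B(15) = 1382958545


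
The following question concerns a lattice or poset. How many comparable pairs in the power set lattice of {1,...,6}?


A comparable pair {a,b} has a < b or b < a in the order.
Count unordered pairs where one element is strictly below the other.
Examples: {{},{1}}, {{},{2}}, {{},{3}}, {{},{4}}, ...
Total comparable pairs: 665


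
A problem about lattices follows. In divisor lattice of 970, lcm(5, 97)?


Join=lcm.
gcd(5,97)=1
lcm=485


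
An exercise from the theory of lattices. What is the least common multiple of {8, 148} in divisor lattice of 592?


In a divisor lattice, join = lcm (least common multiple).
Compute lcm iteratively: start with first element, then lcm(current, next).
Elements: [8, 148]
lcm(8,148) = 296
Final lcm = 296


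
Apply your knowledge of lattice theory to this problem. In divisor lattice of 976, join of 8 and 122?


In a divisor lattice, join = lcm (least common multiple).
gcd(8,122) = 2
lcm(8,122) = 8*122/gcd = 976/2 = 488


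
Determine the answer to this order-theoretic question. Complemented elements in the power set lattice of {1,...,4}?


An element a is complemented if some b has a meet b = bottom, a join b = top.
every subset A has complement S\A, so all elements are complemented.
Complemented elements: {}, {1}, {2}, {3}, {4}, {1,2}, ... (10 more)
Count: 16


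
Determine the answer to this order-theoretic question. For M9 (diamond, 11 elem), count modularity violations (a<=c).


Modular law: if a <= c then a v (b ^ c) = (a v b) ^ c.
Check all triples (a,b,c) with a <= c among 11 elements.
This lattice is modular (diamonds M_m and their chain-products are modular).
Total violating triples: 0


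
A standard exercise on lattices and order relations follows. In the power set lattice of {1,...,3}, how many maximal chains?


A maximal chain goes from the minimum element to a maximal element via cover relations.
Counting all min-to-max paths in the cover graph.
Total maximal chains: 6


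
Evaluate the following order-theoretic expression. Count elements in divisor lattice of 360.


Divisors of 360: [1, 2, 3, 4, 5, 6, 8, 9, 10, 12, 15, 18, 20, 24, 30, 36, 40, 45, 60, 72, 90, 120, 180, 360]
Count: 24


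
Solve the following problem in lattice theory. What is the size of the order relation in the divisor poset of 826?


The order relation is {(a,b) : a <= b}, reflexive so it includes (a,a).
Examples: (1,1), (1,118), (1,14), (1,2), (1,413), ...
Total ordered pairs: 27


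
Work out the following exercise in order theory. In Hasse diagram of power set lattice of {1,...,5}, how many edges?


A cover relation a -< b holds when a < b with no c strictly between.
Cover relations:
  {} -< {1}
  {} -< {2}
  {} -< {3}
  {} -< {4}
  {} -< {5}
  {1} -< {1,2}
  {1} -< {1,3}
  {1} -< {1,4}
  ...72 more
Total: 80


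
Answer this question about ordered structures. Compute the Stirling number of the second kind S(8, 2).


S(n,k) = k*S(n-1,k) + S(n-1,k-1).
S(7,2) = 63, S(7,1) = 1
S(8,2) = 2*63 + 1 = 126 + 1
S(8,2) = 127


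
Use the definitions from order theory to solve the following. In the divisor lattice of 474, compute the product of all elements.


Divisors of 474: [1, 2, 3, 6, 79, 158, 237, 474]
Product = n^(d(n)/2) = 474^(8/2)
Product = 50479304976


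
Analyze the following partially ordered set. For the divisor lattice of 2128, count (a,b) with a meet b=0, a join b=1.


Complement pair (a,b): a meet b = bottom, a join b = top.
Here: gcd(a,b)=1 and lcm(a,b)=2128, i.e. a*b=2128 with a,b coprime.
Pairs found: (1,2128), (7,304), (16,133), (19,112), ... (4 more)
Total ordered pairs: 8


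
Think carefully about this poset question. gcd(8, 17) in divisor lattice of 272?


Meet=gcd.
gcd(8,17)=1


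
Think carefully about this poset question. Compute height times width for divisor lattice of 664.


Height = length of longest chain minus 1; width = size of largest antichain.
A maximum chain: 1 | 83 | 166 | 332 | 664  (height 4).
A maximum antichain: {2, 83}  (width 2).
Product = 4 * 2 = 8


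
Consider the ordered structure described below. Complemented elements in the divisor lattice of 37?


An element a is complemented if some b has a meet b = bottom, a join b = top.
a is complemented iff gcd(a, n/a)=1, i.e. a is a unitary divisor of 37.
Complemented elements: 1, 37
Count: 2


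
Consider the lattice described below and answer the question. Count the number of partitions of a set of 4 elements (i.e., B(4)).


B(n) = number of set partitions of an n-element set.
B(n) satisfies the recurrence: B(n+1) = sum_k C(n,k)*B(k).
B(4) = 15


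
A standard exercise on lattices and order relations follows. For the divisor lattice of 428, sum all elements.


sigma(n) = sum of divisors.
Divisors of 428: [1, 2, 4, 107, 214, 428]
Sum = 756


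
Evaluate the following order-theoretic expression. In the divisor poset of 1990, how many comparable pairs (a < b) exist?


A comparable pair {a,b} has a < b or b < a in the order.
Count unordered pairs where one element is strictly below the other.
Examples: {1,2}, {1,5}, {1,10}, {1,199}, ...
Total comparable pairs: 19


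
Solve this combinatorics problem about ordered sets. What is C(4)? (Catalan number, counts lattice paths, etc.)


C(n) = C(2n, n) / (n+1).
C(8, 4) = 70
C(4) = 70 / 5 = 14


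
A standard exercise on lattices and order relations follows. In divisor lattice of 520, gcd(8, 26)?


Meet=gcd.
gcd(8,26)=2


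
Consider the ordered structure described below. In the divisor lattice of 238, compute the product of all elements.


Divisors of 238: [1, 2, 7, 14, 17, 34, 119, 238]
Product = n^(d(n)/2) = 238^(8/2)
Product = 3208542736


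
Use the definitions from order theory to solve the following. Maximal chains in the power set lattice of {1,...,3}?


A maximal chain goes from the minimum element to a maximal element via cover relations.
Counting all min-to-max paths in the cover graph.
Total maximal chains: 6


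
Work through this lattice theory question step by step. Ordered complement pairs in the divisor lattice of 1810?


Complement pair (a,b): a meet b = bottom, a join b = top.
Here: gcd(a,b)=1 and lcm(a,b)=1810, i.e. a*b=1810 with a,b coprime.
Pairs found: (1,1810), (2,905), (5,362), (10,181), ... (4 more)
Total ordered pairs: 8


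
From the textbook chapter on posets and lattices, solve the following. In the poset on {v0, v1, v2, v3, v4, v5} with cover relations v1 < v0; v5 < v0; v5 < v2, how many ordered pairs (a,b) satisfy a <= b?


The order relation is {(a,b) : a <= b}, reflexive so it includes (a,a).
Examples: (v0,v0), (v1,v0), (v1,v1), (v2,v2), (v3,v3), ...
Total ordered pairs: 9


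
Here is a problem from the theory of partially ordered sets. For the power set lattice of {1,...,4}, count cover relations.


A cover relation a -< b holds when a < b with no c strictly between.
Cover relations:
  {} -< {1}
  {} -< {2}
  {} -< {3}
  {} -< {4}
  {1} -< {1,2}
  {1} -< {1,3}
  {1} -< {1,4}
  {2} -< {1,2}
  ...24 more
Total: 32


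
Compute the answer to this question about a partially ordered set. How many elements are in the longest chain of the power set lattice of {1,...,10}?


A chain is a totally ordered subset; we count the number of elements in a maximum chain.
Compute, for each element x, the size of the longest chain ending at x:
  {}: 1
  {1}: 2
  {2}: 2
  {3}: 2
  {4}: 2
  {5}: 2
  ...
A maximum chain: {} < {1} < {1,2} < {1,2,3} < {1,2,3,4} < {1,2,3,4,5} < {1,2,3,4,5,6} < {1,2,3,4,5,6,7} < {1,2,3,4,5,6,7,8} < {1,2,3,4,5,6,7,8,9} < {1,2,3,4,5,6,7,8,9,10}
Number of elements in the longest chain: 11


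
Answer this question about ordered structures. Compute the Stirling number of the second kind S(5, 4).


S(n,k) = k*S(n-1,k) + S(n-1,k-1).
S(4,4) = 1, S(4,3) = 6
S(5,4) = 4*1 + 6 = 4 + 6
S(5,4) = 10


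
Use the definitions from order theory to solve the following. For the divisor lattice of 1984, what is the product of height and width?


Height = length of longest chain minus 1; width = size of largest antichain.
A maximum chain: 1 | 31 | 62 | 124 | 248 | 496 | 992 | 1984  (height 7).
A maximum antichain: {2, 31}  (width 2).
Product = 7 * 2 = 14


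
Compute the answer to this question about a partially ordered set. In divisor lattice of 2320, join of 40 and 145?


In a divisor lattice, join = lcm (least common multiple).
gcd(40,145) = 5
lcm(40,145) = 40*145/gcd = 5800/5 = 1160


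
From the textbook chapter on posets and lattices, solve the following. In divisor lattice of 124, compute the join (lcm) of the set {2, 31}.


In a divisor lattice, join = lcm (least common multiple).
Compute lcm iteratively: start with first element, then lcm(current, next).
Elements: [2, 31]
lcm(2,31) = 62
Final lcm = 62


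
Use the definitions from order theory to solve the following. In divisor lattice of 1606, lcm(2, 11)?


Join=lcm.
gcd(2,11)=1
lcm=22


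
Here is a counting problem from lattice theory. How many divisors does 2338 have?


Divisors of 2338: [1, 2, 7, 14, 167, 334, 1169, 2338]
Count: 8


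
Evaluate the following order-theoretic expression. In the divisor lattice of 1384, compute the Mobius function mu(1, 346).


In a divisor lattice, mu(a,b) = mu(b/a) where mu is the classical Mobius function.
b/a = 346/1 = 346
Prime factorization of 346: primes [2, 173]
346 is squarefree with 2 prime factor(s), so mu(346) = (-1)^2 = 1


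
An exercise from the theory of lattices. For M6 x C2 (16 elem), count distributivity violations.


Distributive law: a ^ (b v c) = (a ^ b) v (a ^ c).
Check all 16^3 = 4096 ordered triples (a,b,c).
  e.g. a=(a1,0), b=(a2,0), c=(a3,0): lhs=(a1,0) != rhs=(0,0)
  e.g. a=(a1,0), b=(a2,0), c=(a3,1): lhs=(a1,0) != rhs=(0,0)
Total violating triples: 960


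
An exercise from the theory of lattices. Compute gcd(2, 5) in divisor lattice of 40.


In a divisor lattice, meet = gcd (greatest common divisor).
By Euclidean algorithm or factoring: gcd(2,5) = 1


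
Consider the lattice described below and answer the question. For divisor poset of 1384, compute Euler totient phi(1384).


phi(n) = n * prod_{p|n} (1 - 1/p).
Prime divisors of 1384: [2, 173]
phi(1384) = 1384 * (1 - 1/2) * (1 - 1/173)
phi(1384) = 688


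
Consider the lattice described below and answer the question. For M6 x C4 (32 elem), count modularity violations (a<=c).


Modular law: if a <= c then a v (b ^ c) = (a v b) ^ c.
Check all triples (a,b,c) with a <= c among 32 elements.
This lattice is modular (diamonds M_m and their chain-products are modular).
Total violating triples: 0


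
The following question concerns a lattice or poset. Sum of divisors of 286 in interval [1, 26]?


Interval [1,26] in divisors of 286: [1, 2, 13, 26]
Sum = 42


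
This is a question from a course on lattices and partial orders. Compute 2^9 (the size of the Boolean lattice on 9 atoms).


Power set = 2^n.
2^9 = 512


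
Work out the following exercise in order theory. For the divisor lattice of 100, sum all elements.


sigma(n) = sum of divisors.
Divisors of 100: [1, 2, 4, 5, 10, 20, 25, 50, 100]
Sum = 217


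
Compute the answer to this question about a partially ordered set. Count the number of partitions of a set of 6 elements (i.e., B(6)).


B(n) = number of set partitions of an n-element set.
B(n) satisfies the recurrence: B(n+1) = sum_k C(n,k)*B(k).
B(6) = 203


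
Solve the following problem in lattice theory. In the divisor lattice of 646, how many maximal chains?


A maximal chain goes from the minimum element to a maximal element via cover relations.
Counting all min-to-max paths in the cover graph.
Total maximal chains: 6


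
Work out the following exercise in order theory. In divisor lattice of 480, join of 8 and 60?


In a divisor lattice, join = lcm (least common multiple).
gcd(8,60) = 4
lcm(8,60) = 8*60/gcd = 480/4 = 120


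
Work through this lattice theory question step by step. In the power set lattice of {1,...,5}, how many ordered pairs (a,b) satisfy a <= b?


The order relation is {(a,b) : a <= b}, reflexive so it includes (a,a).
Examples: ({},{}), ({},{1,2}), ({},{1,2,3}), ({},{1,2,3,4}), ({},{1,2,3,4,5}), ...
Total ordered pairs: 243


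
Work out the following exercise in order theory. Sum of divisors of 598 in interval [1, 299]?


Interval [1,299] in divisors of 598: [1, 13, 23, 299]
Sum = 336


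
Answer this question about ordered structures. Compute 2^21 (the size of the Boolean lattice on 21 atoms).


Power set = 2^n.
2^21 = 2097152


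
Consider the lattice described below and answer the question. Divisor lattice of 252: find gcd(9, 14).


In a divisor lattice, meet = gcd (greatest common divisor).
By Euclidean algorithm or factoring: gcd(9,14) = 1


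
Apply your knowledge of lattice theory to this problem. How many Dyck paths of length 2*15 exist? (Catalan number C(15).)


C(n) = C(2n, n) / (n+1).
C(30, 15) = 155117520
C(15) = 155117520 / 16 = 9694845


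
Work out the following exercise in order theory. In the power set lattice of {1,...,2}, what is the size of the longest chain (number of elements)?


A chain is a totally ordered subset; we count the number of elements in a maximum chain.
Compute, for each element x, the size of the longest chain ending at x:
  {}: 1
  {1}: 2
  {2}: 2
  {1,2}: 3
A maximum chain: {} < {1} < {1,2}
Number of elements in the longest chain: 3


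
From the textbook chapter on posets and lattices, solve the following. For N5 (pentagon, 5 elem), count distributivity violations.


Distributive law: a ^ (b v c) = (a ^ b) v (a ^ c).
Check all 5^3 = 125 ordered triples (a,b,c).
  e.g. a=b, b=a, c=c: lhs=b != rhs=a
  e.g. a=b, b=c, c=a: lhs=b != rhs=a
Total violating triples: 2


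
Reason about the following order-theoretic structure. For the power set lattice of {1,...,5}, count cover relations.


A cover relation a -< b holds when a < b with no c strictly between.
Cover relations:
  {} -< {1}
  {} -< {2}
  {} -< {3}
  {} -< {4}
  {} -< {5}
  {1} -< {1,2}
  {1} -< {1,3}
  {1} -< {1,4}
  ...72 more
Total: 80


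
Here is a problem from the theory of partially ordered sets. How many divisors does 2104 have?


Divisors of 2104: [1, 2, 4, 8, 263, 526, 1052, 2104]
Count: 8


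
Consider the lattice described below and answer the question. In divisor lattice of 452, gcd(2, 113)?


Meet=gcd.
gcd(2,113)=1


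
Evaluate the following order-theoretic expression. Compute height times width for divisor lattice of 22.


Height = length of longest chain minus 1; width = size of largest antichain.
A maximum chain: 1 | 11 | 22  (height 2).
A maximum antichain: {2, 11}  (width 2).
Product = 2 * 2 = 4


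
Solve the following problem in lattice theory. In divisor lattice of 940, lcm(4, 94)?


Join=lcm.
gcd(4,94)=2
lcm=188


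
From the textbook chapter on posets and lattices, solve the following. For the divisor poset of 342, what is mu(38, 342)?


In a divisor lattice, mu(a,b) = mu(b/a) where mu is the classical Mobius function.
b/a = 342/38 = 9
Prime factorization of 9: primes [3]
9 is not squarefree, so mu(9) = 0


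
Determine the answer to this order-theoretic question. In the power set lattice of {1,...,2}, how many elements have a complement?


An element a is complemented if some b has a meet b = bottom, a join b = top.
every subset A has complement S\A, so all elements are complemented.
Complemented elements: {}, {1}, {2}, {1,2}
Count: 4
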